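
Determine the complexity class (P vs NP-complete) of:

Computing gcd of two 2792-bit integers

This problem is in P: the Euclidean algorithm runs in polynomial time in the bit-length.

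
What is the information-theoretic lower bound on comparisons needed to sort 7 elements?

There are 7! = 5040 possible orderings. Each comparison gives 1 bit. We need at least ceil(log_2(5040)) = 13 comparisons.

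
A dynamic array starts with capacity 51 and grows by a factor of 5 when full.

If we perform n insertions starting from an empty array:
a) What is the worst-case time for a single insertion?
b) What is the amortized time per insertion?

(a) Worst-case single insertion: O(n) -- when the array is full at capacity c, the resize copies all c elements, and c can be Theta(n).
(b) Resizes happen at sizes 51, 255, 1275, ... Total copy cost for n insertions: 51 + 255 + ... = O(n) (geometric series with ratio 1/5). Amortized cost per insertion: O(n)/n = O(1).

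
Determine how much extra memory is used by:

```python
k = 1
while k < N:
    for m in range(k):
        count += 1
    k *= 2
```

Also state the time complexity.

Space complexity: O(1).
Only a constant amount of auxiliary storage is used; nothing grows with n.
Time complexity: O(n).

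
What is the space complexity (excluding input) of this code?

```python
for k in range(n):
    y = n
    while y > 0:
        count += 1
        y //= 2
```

Space complexity: O(1).
Only a constant amount of auxiliary storage is used; nothing grows with n.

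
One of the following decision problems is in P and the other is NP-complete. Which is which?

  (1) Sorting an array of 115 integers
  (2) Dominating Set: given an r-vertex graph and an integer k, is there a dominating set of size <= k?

(1) is P: merge sort runs in O(n log n).
(2) is NP-complete: reduces from Set Cover (with k part of the input).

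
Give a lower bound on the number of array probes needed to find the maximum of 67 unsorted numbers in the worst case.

Adversary: any unprobed cell could hold a value larger than everything seen so far. If fewer than 67 cells are probed, the adversary places the max in an unprobed cell. So all 67 cells must be examined; together with 67-1 comparisons this is tight.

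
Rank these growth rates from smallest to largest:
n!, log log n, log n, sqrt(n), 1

Ordered by growth rate: 1 < log log n < log n < sqrt(n) < n!.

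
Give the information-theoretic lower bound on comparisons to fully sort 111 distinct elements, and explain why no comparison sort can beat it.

A comparison sort is a binary decision tree whose leaves are the 111! = 1762952551090244663872161047107075788761409536026565516041574063347346955087248316436555574598462315773196047662837978913145847497199871623320096254145331200000000000000000000000000 possible output permutations. A binary tree with L leaves has height >= ceil(log_2(L)). So any comparison sort needs >= ceil(log_2(111!)) = 599 comparisons in the worst case.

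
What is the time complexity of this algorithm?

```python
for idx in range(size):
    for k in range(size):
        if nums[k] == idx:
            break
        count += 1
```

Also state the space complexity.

Time complexity: O(n^2).
Space complexity: O(1).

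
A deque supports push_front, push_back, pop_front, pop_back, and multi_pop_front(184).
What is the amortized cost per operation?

Assign 2 credits to each push operation. A pop uses 1 saved credit. multi_pop_front(184) uses up to 184 saved credits from previous pushes. Credits never go negative. Amortized cost is O(1).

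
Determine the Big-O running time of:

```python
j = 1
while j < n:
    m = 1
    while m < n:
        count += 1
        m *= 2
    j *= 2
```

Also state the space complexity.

Time complexity: O(log^2 n).
Space complexity: O(1).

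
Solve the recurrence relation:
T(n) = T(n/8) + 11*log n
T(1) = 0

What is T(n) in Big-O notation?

Each of the log_8(n) levels adds O(log n). T(n) = O(log^2 n).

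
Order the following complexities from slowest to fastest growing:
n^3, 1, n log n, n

Ordered by growth rate: 1 < n < n log n < n^3.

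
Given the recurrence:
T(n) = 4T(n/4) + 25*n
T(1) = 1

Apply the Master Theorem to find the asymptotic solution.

a=4, b=4, f(n)=25*n. log_4(4) = 1. Case 2: T(n) = O(n log n).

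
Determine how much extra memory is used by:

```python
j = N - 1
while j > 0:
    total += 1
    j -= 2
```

Space complexity: O(1).
Only a constant amount of auxiliary storage is used; nothing grows with n.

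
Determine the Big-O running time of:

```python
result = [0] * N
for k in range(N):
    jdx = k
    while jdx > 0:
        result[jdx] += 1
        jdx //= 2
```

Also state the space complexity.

Time complexity: O(n log n).
Space complexity: O(n).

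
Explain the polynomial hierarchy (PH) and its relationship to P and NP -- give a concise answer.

The polynomial hierarchy is a tower of complexity classes: Sigma_0^P = Pi_0^P = P, Sigma_1^P = NP, Pi_1^P = co-NP, and Sigma_{k+1}^P = NP^{Sigma_k^P}. PH is contained in PSPACE. If any level collapses (Sigma_k = Pi_k), the entire hierarchy collapses to that level.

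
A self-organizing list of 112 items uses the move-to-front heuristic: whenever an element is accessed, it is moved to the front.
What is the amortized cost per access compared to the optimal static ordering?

With potential Phi = number of inversions between the MTF list and the optimal static list (at most C(112,2)), each access has amortized cost at most 2 * (cost under optimal static ordering). This is the move-to-front 2-competitiveness result.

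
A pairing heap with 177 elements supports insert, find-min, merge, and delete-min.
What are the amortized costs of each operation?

Pairing heaps are self-adjusting heap-ordered trees. Insert and merge link two roots: O(1). Find-min reads the root: O(1). Delete-min removes the root, then pairs children in two passes; amortized cost is O(log 177) = O(log n).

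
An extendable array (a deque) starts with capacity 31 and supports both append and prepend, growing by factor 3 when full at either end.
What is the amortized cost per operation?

Growth at either end copies all elements; capacities form a geometric sequence with ratio 3, so total copy cost over n operations is O(n) (two geometric series). Amortized O(1).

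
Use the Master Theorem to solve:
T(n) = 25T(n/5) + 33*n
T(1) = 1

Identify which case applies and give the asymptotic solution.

a=25, b=5, f(n)=33*n.
log_5(25) = 2 > 1.
Since f(n) = O(n^1) is polynomially smaller than n^2, Case 1 applies.
T(n) = Theta(n^2).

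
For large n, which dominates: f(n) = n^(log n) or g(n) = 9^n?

g(n) = 9^n grows faster: take logs: log(n^(log n)) = (log n)^2, log(9^n) = n log 9; n dominates (log n)^2.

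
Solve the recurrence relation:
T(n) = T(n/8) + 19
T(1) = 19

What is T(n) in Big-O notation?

Each step divides n by 8 and adds 19. After log_8(n) steps, T(n) = O(log n).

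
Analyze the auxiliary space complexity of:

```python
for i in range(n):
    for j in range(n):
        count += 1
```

Space complexity: O(1).
Only a constant amount of auxiliary storage is used; nothing grows with n.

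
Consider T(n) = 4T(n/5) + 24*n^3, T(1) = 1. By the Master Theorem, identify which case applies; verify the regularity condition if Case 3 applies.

a=4, b=5, f(n)=24*n^3.
log_5(4) = 0.8614 < 3.
f(n) = Omega(n^(0.8614+epsilon)) for some epsilon > 0, so Case 3 is the candidate.
Regularity: a*f(n/b) = 4*24*(n/5)^3 = (4/125)*24*n^3 <= c*f(n) with c = 4/125 < 1. Satisfied.
Case 3: T(n) = Theta(n^3).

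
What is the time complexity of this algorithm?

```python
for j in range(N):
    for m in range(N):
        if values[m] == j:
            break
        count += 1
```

Time complexity: O(n^2).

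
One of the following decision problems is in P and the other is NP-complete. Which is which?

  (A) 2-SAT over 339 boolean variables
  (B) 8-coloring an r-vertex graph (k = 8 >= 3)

(A) is P: 2-SAT is solvable in linear time via implication-graph SCCs.
(B) is NP-complete: graph k-coloring for k>=3 is NP-complete by reduction from 3-SAT.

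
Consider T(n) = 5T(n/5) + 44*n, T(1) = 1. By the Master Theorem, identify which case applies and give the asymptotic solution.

a=5, b=5, f(n)=44*n.
log_5(5) = 1, so n^(log_b(a)) = n.
f(n) = Theta(n), so Case 2 applies.
T(n) = Theta(n log n).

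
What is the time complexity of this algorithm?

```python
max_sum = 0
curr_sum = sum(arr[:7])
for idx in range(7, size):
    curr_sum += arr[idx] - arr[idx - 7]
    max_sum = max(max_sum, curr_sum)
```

Time complexity: O(n).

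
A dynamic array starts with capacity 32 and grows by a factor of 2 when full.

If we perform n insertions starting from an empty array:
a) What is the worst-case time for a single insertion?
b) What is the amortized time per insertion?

(a) Worst-case single insertion: O(n) -- when the array is full at capacity c, the resize copies all c elements, and c can be Theta(n).
(b) Resizes happen at sizes 32, 64, 128, ... Total copy cost for n insertions: 32 + 64 + ... = O(n) (geometric series with ratio 1/2). Amortized cost per insertion: O(n)/n = O(1).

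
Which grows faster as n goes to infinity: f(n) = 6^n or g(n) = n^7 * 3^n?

f(n) = 6^n grows faster: 6^n / (n^7 3^n) = (6/3)^n / n^7 -> infinity since 6/3 > 1.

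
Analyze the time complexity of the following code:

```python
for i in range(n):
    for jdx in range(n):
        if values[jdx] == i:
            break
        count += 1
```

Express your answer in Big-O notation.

Time complexity: O(n^2).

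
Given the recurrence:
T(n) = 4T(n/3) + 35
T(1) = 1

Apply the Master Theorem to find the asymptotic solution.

a=4, b=3, f(n)=35. log_3(4) = 1.262. Case 1 of Master Theorem: T(n) = O(n^1.262).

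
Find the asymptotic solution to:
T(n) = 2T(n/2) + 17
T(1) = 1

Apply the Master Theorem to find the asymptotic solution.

a=2, b=2, f(n)=17. log_2(2) = 1. Case 1 of Master Theorem: T(n) = O(n^1).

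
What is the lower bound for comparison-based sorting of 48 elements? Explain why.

A comparison-based sorting algorithm corresponds to a decision tree. With 48! possible permutations, the tree has 48! leaves. The height is at least log_2(48!) = Omega(n log n) by Stirling's approximation.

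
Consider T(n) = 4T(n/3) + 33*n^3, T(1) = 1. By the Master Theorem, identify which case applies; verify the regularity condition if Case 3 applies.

a=4, b=3, f(n)=33*n^3.
log_3(4) = 1.262 < 3.
f(n) = Omega(n^(1.262+epsilon)) for some epsilon > 0, so Case 3 is the candidate.
Regularity: a*f(n/b) = 4*33*(n/3)^3 = (4/27)*33*n^3 <= c*f(n) with c = 4/27 < 1. Satisfied.
Case 3: T(n) = Theta(n^3).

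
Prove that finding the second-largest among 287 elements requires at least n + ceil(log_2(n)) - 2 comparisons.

Lower bound (adversary): identifying the maximum requires 287-1 comparisons (each eliminates one candidate). Assign weight 1 to each element; on each comparison the adversary lets the heavier side win and gives it the loser's weight. The max ends with weight 287, but each comparison it wins at most doubles its weight, so the max must win >= ceil(log_2(287)) = 9 comparisons. The second-largest is one of those 9 direct losers to the max, and identifying which one is largest needs >= 9-1 further comparisons. Total >= 287-1 + 9-1 = 294.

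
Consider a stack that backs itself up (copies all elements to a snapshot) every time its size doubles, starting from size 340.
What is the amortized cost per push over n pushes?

Backups occur at sizes 340, 680, 1360, ..., copying 340 + 680 + 1360 + ... <= 2n elements total (geometric series). Spread over n pushes, the amortized backup cost is O(1) per push.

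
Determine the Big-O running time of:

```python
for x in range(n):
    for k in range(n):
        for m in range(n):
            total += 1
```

Time complexity: O(n^3).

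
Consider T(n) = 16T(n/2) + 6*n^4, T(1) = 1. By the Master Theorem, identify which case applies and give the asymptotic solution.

a=16, b=2, f(n)=6*n^4.
log_2(16) = 4, so n^(log_b(a)) = n^4.
f(n) = Theta(n^4), so Case 2 applies.
T(n) = Theta(n^4 log n).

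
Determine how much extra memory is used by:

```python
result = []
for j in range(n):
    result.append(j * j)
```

Space complexity: O(n).
Auxiliary storage grows linearly with the input size n in the worst case.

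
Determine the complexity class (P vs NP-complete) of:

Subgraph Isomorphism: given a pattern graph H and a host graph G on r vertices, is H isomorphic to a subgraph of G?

This problem is NP-complete: generalizes Clique and Hamiltonian Path (pattern size is part of the input).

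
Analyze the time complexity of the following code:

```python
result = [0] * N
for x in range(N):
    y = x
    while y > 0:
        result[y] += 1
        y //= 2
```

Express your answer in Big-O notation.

Time complexity: O(n log n).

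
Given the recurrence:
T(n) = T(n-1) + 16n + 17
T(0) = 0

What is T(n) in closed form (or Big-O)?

Dominant term in sum is 16*sum(i, i=1..n) = 16*n*(n+1)/2 = O(n^2).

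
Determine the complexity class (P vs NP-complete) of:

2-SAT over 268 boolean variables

This problem is in P: 2-SAT is solvable in linear time via implication-graph SCCs.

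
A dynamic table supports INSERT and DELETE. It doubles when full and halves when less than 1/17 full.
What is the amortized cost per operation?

Using potential function Phi = |2*num_items - table_size| when load > 1/2, and Phi = table_size/2 - num_items otherwise. The gap of 1/17 vs 1/2 for shrinking prevents thrashing. Both insert and delete have O(1) amortized cost.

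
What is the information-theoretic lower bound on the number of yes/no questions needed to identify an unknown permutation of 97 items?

There are 97! = 96192759682482119853328425949563698712343813919172976158104477319333745612481875498805879175589072651261284189679678167647067832320000000000000000000000 permutations. Each yes/no question gives at most 1 bit, so at least ceil(log_2(96192759682482119853328425949563698712343813919172976158104477319333745612481875498805879175589072651261284189679678167647067832320000000000000000000000)) = 505 questions are needed.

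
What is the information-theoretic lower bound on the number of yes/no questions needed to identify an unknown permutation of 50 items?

There are 50! = 30414093201713378043612608166064768844377641568960512000000000000 permutations. Each yes/no question gives at most 1 bit, so at least ceil(log_2(30414093201713378043612608166064768844377641568960512000000000000)) = 215 questions are needed.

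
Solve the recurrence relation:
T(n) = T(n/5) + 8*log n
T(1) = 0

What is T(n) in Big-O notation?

Each of the log_5(n) levels adds O(log n). T(n) = O(log^2 n).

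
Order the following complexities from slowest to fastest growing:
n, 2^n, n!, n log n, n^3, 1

Ordered by growth rate: 1 < n < n log n < n^3 < 2^n < n!.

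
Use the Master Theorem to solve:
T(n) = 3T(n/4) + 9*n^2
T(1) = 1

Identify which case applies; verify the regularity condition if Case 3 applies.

a=3, b=4, f(n)=9*n^2.
log_4(3) = 0.7925 < 2.
f(n) = Omega(n^(0.7925+epsilon)) for some epsilon > 0, so Case 3 is the candidate.
Regularity: a*f(n/b) = 3*9*(n/4)^2 = (3/16)*9*n^2 <= c*f(n) with c = 3/16 < 1. Satisfied.
Case 3: T(n) = Theta(n^2).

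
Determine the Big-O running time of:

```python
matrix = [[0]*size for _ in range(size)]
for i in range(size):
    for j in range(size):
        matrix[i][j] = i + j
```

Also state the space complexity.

Time complexity: O(n^2).
Space complexity: O(n^2).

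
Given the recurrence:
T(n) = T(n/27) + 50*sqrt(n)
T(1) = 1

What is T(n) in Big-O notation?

Each level contributes sqrt(n/27^k). Geometric series with ratio 1/sqrt(27) < 1 sums to O(sqrt(n)).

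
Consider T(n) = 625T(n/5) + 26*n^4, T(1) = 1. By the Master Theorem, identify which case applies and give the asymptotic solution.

a=625, b=5, f(n)=26*n^4.
log_5(625) = 4, so n^(log_b(a)) = n^4.
f(n) = Theta(n^4), so Case 2 applies.
T(n) = Theta(n^4 log n).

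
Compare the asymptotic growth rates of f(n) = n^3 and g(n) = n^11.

g(n) = n^11 grows faster: n^11/n^3 = n^8 -> infinity.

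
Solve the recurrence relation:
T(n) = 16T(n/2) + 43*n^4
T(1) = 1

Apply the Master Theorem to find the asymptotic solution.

a=16, b=2, f(n)=43*n^4. log_2(16) = 4. Case 2: T(n) = O(n^4 log n).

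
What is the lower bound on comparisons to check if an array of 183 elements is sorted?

To verify 183 elements are sorted, we must compare each consecutive pair. Skipping any pair allows an adversary to swap them. Therefore 182 comparisons are necessary and sufficient.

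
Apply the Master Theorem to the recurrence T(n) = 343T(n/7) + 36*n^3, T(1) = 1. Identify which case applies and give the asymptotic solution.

a=343, b=7, f(n)=36*n^3.
log_7(343) = 3, so n^(log_b(a)) = n^3.
f(n) = Theta(n^3), so Case 2 applies.
T(n) = Theta(n^3 log n).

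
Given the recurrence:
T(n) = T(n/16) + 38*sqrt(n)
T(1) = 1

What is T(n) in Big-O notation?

Each level contributes sqrt(n/16^k). Geometric series with ratio 1/sqrt(16) < 1 sums to O(sqrt(n)).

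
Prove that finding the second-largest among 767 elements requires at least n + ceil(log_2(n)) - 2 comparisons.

Lower bound (adversary): identifying the maximum requires 767-1 comparisons (each eliminates one candidate). Assign weight 1 to each element; on each comparison the adversary lets the heavier side win and gives it the loser's weight. The max ends with weight 767, but each comparison it wins at most doubles its weight, so the max must win >= ceil(log_2(767)) = 10 comparisons. The second-largest is one of those 10 direct losers to the max, and identifying which one is largest needs >= 10-1 further comparisons. Total >= 767-1 + 10-1 = 775.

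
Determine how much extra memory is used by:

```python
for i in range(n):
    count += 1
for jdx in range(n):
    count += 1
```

Space complexity: O(1).
Only a constant amount of auxiliary storage is used; nothing grows with n.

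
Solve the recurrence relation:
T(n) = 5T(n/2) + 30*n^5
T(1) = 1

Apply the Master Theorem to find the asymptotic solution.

a=5, b=2, f(n)=30*n^5. log_2(5) = 2.322 < 5. Case 3: T(n) = O(n^5).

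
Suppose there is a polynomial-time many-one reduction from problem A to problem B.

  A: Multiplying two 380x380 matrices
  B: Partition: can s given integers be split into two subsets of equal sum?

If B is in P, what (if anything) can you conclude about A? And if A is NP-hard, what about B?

A poly-time reduction A <=_p B means any A-instance can be transformed to a B-instance in poly time.
If B is in P: compose the reduction with B's poly-time algorithm to solve A in poly time, so A is in P.
If A is NP-hard: every NP problem reduces to A, which reduces to B; composing reductions, every NP problem reduces to B, so B is NP-hard.
(Here in fact A is P and B is NP-complete.)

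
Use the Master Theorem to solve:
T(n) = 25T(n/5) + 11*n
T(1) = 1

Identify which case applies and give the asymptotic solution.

a=25, b=5, f(n)=11*n.
log_5(25) = 2 > 1.
Since f(n) = O(n^1) is polynomially smaller than n^2, Case 1 applies.
T(n) = Theta(n^2).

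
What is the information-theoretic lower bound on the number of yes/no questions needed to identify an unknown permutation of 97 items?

There are 97! = 96192759682482119853328425949563698712343813919172976158104477319333745612481875498805879175589072651261284189679678167647067832320000000000000000000000 permutations. Each yes/no question gives at most 1 bit, so at least ceil(log_2(96192759682482119853328425949563698712343813919172976158104477319333745612481875498805879175589072651261284189679678167647067832320000000000000000000000)) = 505 questions are needed.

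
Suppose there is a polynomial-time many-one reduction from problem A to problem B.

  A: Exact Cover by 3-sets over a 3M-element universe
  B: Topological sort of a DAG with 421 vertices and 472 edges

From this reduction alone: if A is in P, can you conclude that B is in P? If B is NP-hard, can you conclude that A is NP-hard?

A poly-time reduction A <=_p B transfers tractability DOWN (B easy => A easy) and hardness UP (A hard => B hard), not the reverse.
From A in P, the reduction alone does NOT give B in P: any problem in P trivially reduces to SAT, yet SAT is not known to be in P.
From B NP-hard, the reduction alone does NOT give A NP-hard: again, easy problems reduce to hard ones.
(Here in fact A is NP-complete and B is in P, so no such reduction is known -- its existence would imply P = NP; the analysis concerns only what the assumed reduction would or would not let you conclude.)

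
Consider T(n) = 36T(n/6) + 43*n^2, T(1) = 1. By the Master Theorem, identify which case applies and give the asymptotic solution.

a=36, b=6, f(n)=43*n^2.
log_6(36) = 2, so n^(log_b(a)) = n^2.
f(n) = Theta(n^2), so Case 2 applies.
T(n) = Theta(n^2 log n).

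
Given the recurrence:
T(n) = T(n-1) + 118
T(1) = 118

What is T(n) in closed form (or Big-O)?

Unrolling: T(n) = T(n-1) + 118 = T(n-2) + 2*118 = ... = T(1) + (n-1)*118 = 118 + (n-1)*118 = 118n.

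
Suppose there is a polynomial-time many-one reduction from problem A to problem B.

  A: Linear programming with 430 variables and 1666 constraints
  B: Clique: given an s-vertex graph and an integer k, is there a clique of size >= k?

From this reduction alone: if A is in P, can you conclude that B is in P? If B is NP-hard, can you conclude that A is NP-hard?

A poly-time reduction A <=_p B transfers tractability DOWN (B easy => A easy) and hardness UP (A hard => B hard), not the reverse.
From A in P, the reduction alone does NOT give B in P: any problem in P trivially reduces to SAT, yet SAT is not known to be in P.
From B NP-hard, the reduction alone does NOT give A NP-hard: again, easy problems reduce to hard ones.
(Here in fact A is P and B is NP-complete.)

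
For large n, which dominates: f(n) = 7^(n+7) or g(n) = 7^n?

f(n) = 7^(n+7) and g(n) = 7^n are Theta of each other: 7^(n+7) = 7^7 * 7^n = Theta(7^n).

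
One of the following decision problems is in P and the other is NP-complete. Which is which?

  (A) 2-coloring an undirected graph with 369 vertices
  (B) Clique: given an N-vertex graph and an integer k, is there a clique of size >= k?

(A) is P: 2-coloring is bipartiteness testing via BFS, O(V+E).
(B) is NP-complete: complement of Independent Set / Vertex Cover (with k part of the input).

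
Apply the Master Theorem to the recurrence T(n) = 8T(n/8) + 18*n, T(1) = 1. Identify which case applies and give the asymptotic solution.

a=8, b=8, f(n)=18*n.
log_8(8) = 1, so n^(log_b(a)) = n.
f(n) = Theta(n), so Case 2 applies.
T(n) = Theta(n log n).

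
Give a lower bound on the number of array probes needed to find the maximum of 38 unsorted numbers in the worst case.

Adversary: any unprobed cell could hold a value larger than everything seen so far. If fewer than 38 cells are probed, the adversary places the max in an unprobed cell. So all 38 cells must be examined; together with 38-1 comparisons this is tight.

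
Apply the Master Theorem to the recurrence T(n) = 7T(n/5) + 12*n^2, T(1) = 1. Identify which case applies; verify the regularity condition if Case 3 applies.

a=7, b=5, f(n)=12*n^2.
log_5(7) = 1.209 < 2.
f(n) = Omega(n^(1.209+epsilon)) for some epsilon > 0, so Case 3 is the candidate.
Regularity: a*f(n/b) = 7*12*(n/5)^2 = (7/25)*12*n^2 <= c*f(n) with c = 7/25 < 1. Satisfied.
Case 3: T(n) = Theta(n^2).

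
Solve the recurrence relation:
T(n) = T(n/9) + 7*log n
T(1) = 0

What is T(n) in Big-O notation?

Each of the log_9(n) levels adds O(log n). T(n) = O(log^2 n).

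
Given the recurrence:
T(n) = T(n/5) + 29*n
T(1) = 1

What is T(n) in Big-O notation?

Geometric series: 29*n*(1 + 1/5 + 1/5^2 + ...) = O(n). T(n) = O(n).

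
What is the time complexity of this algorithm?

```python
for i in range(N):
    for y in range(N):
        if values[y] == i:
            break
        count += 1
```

Time complexity: O(n^2).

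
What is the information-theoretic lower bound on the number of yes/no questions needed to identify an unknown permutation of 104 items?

There are 104! = 10299016745145627623848583864765044283053772454999072182325491776887871732475287174542709871683888003235965704141638377695179741979175588724736000000000000000000000000 permutations. Each yes/no question gives at most 1 bit, so at least ceil(log_2(10299016745145627623848583864765044283053772454999072182325491776887871732475287174542709871683888003235965704141638377695179741979175588724736000000000000000000000000)) = 552 questions are needed.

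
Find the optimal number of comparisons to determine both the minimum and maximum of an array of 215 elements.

Naive approach: 428 comparisons (214 for max + 214 for min).
Optimal: Compare elements in pairs first (floor(n/2) = 107 comparisons), then find max among winners and min among losers (107 comparisons each).
Total: ceil(3n/2) - 2 = 321 comparisons. An adversary argument shows this is also a lower bound.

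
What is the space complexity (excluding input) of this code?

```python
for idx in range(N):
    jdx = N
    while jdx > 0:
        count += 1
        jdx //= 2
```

Space complexity: O(1).
Only a constant amount of auxiliary storage is used; nothing grows with n.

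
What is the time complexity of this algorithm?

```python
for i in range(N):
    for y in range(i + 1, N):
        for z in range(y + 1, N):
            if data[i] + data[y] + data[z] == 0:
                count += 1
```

Time complexity: O(n^3).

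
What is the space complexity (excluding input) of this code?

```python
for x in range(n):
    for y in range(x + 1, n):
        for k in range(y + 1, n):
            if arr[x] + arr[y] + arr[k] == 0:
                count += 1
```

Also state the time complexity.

Space complexity: O(1).
Only a constant amount of auxiliary storage is used; nothing grows with n.
Time complexity: O(n^3).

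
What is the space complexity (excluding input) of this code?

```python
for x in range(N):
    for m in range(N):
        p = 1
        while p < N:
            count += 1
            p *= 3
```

Space complexity: O(1).
Only a constant amount of auxiliary storage is used; nothing grows with n.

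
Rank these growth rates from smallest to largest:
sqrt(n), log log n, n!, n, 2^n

Ordered by growth rate: log log n < sqrt(n) < n < 2^n < n!.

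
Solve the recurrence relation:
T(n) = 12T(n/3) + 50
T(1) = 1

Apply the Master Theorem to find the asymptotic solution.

a=12, b=3, f(n)=50. log_3(12) = 2.262. Case 1 of Master Theorem: T(n) = O(n^2.262).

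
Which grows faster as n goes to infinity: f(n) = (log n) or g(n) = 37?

f(n) = (log n) grows faster: any unbounded function dominates a constant.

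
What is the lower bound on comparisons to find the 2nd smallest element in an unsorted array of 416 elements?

Finding the 2nd smallest of 416 elements requires Omega(n) comparisons. Every element must participate in at least one comparison; otherwise it could be the 2nd smallest.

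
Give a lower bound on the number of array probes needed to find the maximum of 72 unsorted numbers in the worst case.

Adversary: any unprobed cell could hold a value larger than everything seen so far. If fewer than 72 cells are probed, the adversary places the max in an unprobed cell. So all 72 cells must be examined; together with 72-1 comparisons this is tight.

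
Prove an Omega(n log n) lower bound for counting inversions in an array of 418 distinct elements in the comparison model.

Decision-tree argument: at any leaf, the comparisons made (with transitivity) must totally order all 418 elements -- otherwise some pair (i,j) is unordered, and an adversary can present two inputs agreeing on every comparison made but with that pair flipped, changing the inversion count by 1, so the leaf's output is wrong on one of them. Hence the tree has >= 418! leaves and height >= log_2(418!) = Omega(n log n). Modified merge sort achieves O(n log n).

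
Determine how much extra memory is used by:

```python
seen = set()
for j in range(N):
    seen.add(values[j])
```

Space complexity: O(n).
Auxiliary storage grows linearly with the input size n in the worst case.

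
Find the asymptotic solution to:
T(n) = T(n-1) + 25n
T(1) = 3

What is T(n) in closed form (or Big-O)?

Unrolling: T(n) = 3 + 25*(2 + 3 + ... + n) = 3 + 25*(n(n+1)/2 - 1) = O(n^2).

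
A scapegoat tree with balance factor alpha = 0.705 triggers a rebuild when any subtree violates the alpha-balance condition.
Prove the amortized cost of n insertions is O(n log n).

Define potential Phi = c * sum of |size(left(v)) - size(right(v))| over all nodes. An insertion at depth d costs O(d) = O(log n) and increases Phi by O(log n). When a rebuild of subtree of size s occurs, it costs O(s) but reduces Phi by Omega(s). With alpha = 0.705, between rebuilds Omega(s) insertions must occur. Amortized cost per insertion: O(log n).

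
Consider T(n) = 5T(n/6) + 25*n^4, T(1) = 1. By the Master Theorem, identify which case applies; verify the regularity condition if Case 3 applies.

a=5, b=6, f(n)=25*n^4.
log_6(5) = 0.8982 < 4.
f(n) = Omega(n^(0.8982+epsilon)) for some epsilon > 0, so Case 3 is the candidate.
Regularity: a*f(n/b) = 5*25*(n/6)^4 = (5/1296)*25*n^4 <= c*f(n) with c = 5/1296 < 1. Satisfied.
Case 3: T(n) = Theta(n^4).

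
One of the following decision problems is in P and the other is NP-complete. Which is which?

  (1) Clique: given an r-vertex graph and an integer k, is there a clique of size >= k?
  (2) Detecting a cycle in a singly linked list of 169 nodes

(1) is NP-complete: complement of Independent Set / Vertex Cover (with k part of the input).
(2) is P: Floyd's tortoise-and-hare runs in O(n) time, O(1) space.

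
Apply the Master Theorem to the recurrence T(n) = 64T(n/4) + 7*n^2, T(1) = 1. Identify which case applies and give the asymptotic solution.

a=64, b=4, f(n)=7*n^2.
log_4(64) = 3 > 2.
Since f(n) = O(n^2) is polynomially smaller than n^3, Case 1 applies.
T(n) = Theta(n^3).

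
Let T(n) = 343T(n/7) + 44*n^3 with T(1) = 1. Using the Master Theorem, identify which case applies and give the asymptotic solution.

a=343, b=7, f(n)=44*n^3.
log_7(343) = 3, so n^(log_b(a)) = n^3.
f(n) = Theta(n^3), so Case 2 applies.
T(n) = Theta(n^3 log n).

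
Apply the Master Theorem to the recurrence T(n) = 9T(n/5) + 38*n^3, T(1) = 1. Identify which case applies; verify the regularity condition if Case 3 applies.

a=9, b=5, f(n)=38*n^3.
log_5(9) = 1.365 < 3.
f(n) = Omega(n^(1.365+epsilon)) for some epsilon > 0, so Case 3 is the candidate.
Regularity: a*f(n/b) = 9*38*(n/5)^3 = (9/125)*38*n^3 <= c*f(n) with c = 9/125 < 1. Satisfied.
Case 3: T(n) = Theta(n^3).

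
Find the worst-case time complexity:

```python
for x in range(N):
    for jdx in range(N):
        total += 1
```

Time complexity: O(n^2).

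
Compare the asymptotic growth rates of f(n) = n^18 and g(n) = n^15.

f(n) = n^18 grows faster: n^18/n^15 = n^3 -> infinity.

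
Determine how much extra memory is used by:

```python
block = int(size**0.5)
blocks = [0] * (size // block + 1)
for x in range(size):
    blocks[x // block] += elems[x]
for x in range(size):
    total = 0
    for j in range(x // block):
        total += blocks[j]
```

Space complexity: O(sqrt(n)).
Storage scales with sqrt(n).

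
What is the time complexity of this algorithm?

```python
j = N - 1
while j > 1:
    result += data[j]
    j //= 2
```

Time complexity: O(log n).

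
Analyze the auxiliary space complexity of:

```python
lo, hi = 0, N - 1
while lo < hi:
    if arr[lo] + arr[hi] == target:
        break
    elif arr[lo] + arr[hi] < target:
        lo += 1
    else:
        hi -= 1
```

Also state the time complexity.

Space complexity: O(1).
Only a constant amount of auxiliary storage is used; nothing grows with n.
Time complexity: O(n).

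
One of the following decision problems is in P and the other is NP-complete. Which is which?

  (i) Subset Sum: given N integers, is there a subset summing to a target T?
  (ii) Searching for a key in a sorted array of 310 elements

(i) is NP-complete: one of Karp's 21 NP-complete problems.
(ii) is P: binary search runs in O(log n).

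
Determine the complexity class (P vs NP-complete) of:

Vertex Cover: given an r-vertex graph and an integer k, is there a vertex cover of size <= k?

This problem is NP-complete: one of Karp's 21 NP-complete problems (with k part of the input; for any fixed constant k it is in P).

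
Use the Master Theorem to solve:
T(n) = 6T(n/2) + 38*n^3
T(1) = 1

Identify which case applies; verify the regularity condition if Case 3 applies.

a=6, b=2, f(n)=38*n^3.
log_2(6) = 2.585 < 3.
f(n) = Omega(n^(2.585+epsilon)) for some epsilon > 0, so Case 3 is the candidate.
Regularity: a*f(n/b) = 6*38*(n/2)^3 = (6/8)*38*n^3 <= c*f(n) with c = 6/8 < 1. Satisfied.
Case 3: T(n) = Theta(n^3).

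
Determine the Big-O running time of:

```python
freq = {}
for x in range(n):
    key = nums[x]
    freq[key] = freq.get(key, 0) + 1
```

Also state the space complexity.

Time complexity: O(n).
Space complexity: O(n).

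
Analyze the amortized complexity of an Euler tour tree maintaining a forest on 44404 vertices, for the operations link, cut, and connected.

An Euler tour tree stores each tree's Euler tour as a balanced BST keyed by tour position. On 44404 vertices: link concatenates two tours via O(1) splits/joins of size <= 2*44404 (O(log n)); cut splits the tour at the two occurrences of the edge (O(log n)); connected compares BST roots (O(log n) to find the root). All O(log n) amortized.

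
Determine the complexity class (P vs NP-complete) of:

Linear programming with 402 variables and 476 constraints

This problem is in P: the ellipsoid and interior-point methods run in polynomial time.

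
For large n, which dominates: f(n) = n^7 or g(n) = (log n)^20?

f(n) = n^7 grows faster: any positive polynomial dominates any polylog.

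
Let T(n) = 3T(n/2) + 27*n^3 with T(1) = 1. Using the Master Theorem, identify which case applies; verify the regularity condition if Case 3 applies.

a=3, b=2, f(n)=27*n^3.
log_2(3) = 1.585 < 3.
f(n) = Omega(n^(1.585+epsilon)) for some epsilon > 0, so Case 3 is the candidate.
Regularity: a*f(n/b) = 3*27*(n/2)^3 = (3/8)*27*n^3 <= c*f(n) with c = 3/8 < 1. Satisfied.
Case 3: T(n) = Theta(n^3).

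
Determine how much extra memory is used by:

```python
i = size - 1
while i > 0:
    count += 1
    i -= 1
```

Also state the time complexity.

Space complexity: O(1).
Only a constant amount of auxiliary storage is used; nothing grows with n.
Time complexity: O(n).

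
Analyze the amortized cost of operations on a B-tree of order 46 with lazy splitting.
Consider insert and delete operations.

In a B-tree of order 46, a node splits when it has 46 keys. With lazy splitting, we use potential Phi = number of full nodes + number of near-empty nodes. Each split costs O(1) but reduces potential. Between splits, at least 23 insertions must occur in that node. Amortized structural cost is O(1) per operation, plus O(log_46 n) traversal.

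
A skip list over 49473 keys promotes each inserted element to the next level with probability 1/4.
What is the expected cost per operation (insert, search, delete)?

Expected number of levels is O(log_4(49473)) = O(log n). A search visits O(1) expected nodes per level over O(log n) levels. Insert/delete are a search plus O(1) pointer updates per level. Expected O(log n) per operation.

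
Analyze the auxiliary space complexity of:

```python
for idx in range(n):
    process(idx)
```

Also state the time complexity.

Space complexity: O(1).
Only a constant amount of auxiliary storage is used; nothing grows with n.
Time complexity: O(n).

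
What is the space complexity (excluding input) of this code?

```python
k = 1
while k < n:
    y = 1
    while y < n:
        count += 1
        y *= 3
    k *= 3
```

Space complexity: O(1).
Only a constant amount of auxiliary storage is used; nothing grows with n.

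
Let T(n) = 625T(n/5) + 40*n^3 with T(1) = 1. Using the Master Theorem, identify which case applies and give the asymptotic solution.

a=625, b=5, f(n)=40*n^3.
log_5(625) = 4 > 3.
Since f(n) = O(n^3) is polynomially smaller than n^4, Case 1 applies.
T(n) = Theta(n^4).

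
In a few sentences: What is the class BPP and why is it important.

BPP (Bounded-error Probabilistic Polynomial time) is the class of problems solvable by a randomized algorithm in polynomial time with error probability at most 1/3. BPP contains P and is contained in PSPACE. It is widely conjectured that P = BPP, meaning randomness does not help for decision problems.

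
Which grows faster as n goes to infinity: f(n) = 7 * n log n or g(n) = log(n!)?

f(n) = 7 * n log n and g(n) = log(n!) are Theta of each other: Stirling: log(n!) = n log n - n + O(log n) = Theta(n log n); the constant 7 doesn't change the Theta class.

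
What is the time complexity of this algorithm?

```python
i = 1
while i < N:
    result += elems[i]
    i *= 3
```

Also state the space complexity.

Time complexity: O(log n).
Space complexity: O(1).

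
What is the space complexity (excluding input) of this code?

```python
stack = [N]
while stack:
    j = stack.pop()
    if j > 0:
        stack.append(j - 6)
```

Space complexity: O(1).
Only a constant amount of auxiliary storage is used; nothing grows with n.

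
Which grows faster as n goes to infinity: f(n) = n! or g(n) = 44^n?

f(n) = n! grows faster: n!/44^n -> infinity by Stirling.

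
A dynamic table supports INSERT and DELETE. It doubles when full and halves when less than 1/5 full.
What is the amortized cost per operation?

Using potential function Phi = |2*num_items - table_size| when load > 1/2, and Phi = table_size/2 - num_items otherwise. The gap of 1/5 vs 1/2 for shrinking prevents thrashing. Both insert and delete have O(1) amortized cost.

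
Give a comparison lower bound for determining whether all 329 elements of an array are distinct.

In the algebraic decision-tree model, the YES region for element distinctness on 329 elements has 329! connected components (one per ordering). Ben-Or's theorem then gives a lower bound of Omega(log(n!)) = Omega(n log n).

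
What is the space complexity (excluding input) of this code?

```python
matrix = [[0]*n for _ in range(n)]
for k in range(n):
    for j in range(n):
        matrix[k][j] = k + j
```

Space complexity: O(n^2).
A 2D structure of size n x n is allocated.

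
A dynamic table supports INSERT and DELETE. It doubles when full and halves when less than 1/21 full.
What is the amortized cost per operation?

Using potential function Phi = |2*num_items - table_size| when load > 1/2, and Phi = table_size/2 - num_items otherwise. The gap of 1/21 vs 1/2 for shrinking prevents thrashing. Both insert and delete have O(1) amortized cost.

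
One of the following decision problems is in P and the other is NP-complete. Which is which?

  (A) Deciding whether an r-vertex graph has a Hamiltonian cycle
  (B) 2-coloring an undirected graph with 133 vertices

(A) is NP-complete: one of Karp's 21 NP-complete problems.
(B) is P: 2-coloring is bipartiteness testing via BFS, O(V+E).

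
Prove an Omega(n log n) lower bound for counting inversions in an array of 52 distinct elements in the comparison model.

Decision-tree argument: at any leaf, the comparisons made (with transitivity) must totally order all 52 elements -- otherwise some pair (i,j) is unordered, and an adversary can present two inputs agreeing on every comparison made but with that pair flipped, changing the inversion count by 1, so the leaf's output is wrong on one of them. Hence the tree has >= 52! leaves and height >= log_2(52!) = Omega(n log n). Modified merge sort achieves O(n log n).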